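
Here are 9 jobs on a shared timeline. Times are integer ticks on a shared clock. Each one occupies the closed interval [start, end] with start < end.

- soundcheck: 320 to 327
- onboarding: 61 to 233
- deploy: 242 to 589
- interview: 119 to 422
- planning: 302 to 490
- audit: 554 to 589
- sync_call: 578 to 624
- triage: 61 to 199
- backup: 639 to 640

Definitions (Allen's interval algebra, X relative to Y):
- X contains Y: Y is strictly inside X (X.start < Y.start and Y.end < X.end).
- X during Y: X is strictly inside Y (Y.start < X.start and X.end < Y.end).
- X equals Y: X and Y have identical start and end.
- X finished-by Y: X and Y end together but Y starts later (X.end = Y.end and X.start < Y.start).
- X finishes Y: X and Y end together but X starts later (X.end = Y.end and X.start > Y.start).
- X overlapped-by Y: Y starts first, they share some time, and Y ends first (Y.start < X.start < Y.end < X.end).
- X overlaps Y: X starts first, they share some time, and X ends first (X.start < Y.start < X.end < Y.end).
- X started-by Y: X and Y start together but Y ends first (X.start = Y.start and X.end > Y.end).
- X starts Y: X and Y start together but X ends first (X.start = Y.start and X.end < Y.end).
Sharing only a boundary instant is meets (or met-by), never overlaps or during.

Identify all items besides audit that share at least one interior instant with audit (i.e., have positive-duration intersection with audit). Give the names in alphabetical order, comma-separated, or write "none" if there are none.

Target audit = [554, 589].
backup [639, 640] → after → no.
deploy [242, 589] → finished-by → yes.
interview [119, 422] → before → no.
onboarding [61, 233] → before → no.
planning [302, 490] → before → no.
soundcheck [320, 327] → before → no.
sync_call [578, 624] → overlapped-by → yes.
triage [61, 199] → before → no.
Result: deploy, sync_call.

deploy, sync_call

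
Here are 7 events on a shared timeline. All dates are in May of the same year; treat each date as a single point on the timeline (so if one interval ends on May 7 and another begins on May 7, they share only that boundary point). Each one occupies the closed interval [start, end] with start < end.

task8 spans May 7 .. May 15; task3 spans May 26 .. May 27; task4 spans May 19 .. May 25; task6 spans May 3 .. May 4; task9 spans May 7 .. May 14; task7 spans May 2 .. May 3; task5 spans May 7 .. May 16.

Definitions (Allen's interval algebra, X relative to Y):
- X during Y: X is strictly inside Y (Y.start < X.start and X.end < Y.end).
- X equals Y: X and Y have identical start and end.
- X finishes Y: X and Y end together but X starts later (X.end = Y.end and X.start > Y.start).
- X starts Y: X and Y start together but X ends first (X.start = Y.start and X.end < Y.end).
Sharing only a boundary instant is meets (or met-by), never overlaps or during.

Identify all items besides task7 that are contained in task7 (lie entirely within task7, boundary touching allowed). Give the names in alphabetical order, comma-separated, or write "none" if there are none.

none

Target task7 = [May 2, May 3].
task3 [May 26, May 27] → after → no.
task4 [May 19, May 25] → after → no.
task5 [May 7, May 16] → after → no.
task6 [May 3, May 4] → met-by → no.
task8 [May 7, May 15] → after → no.
task9 [May 7, May 14] → after → no.
Result: none.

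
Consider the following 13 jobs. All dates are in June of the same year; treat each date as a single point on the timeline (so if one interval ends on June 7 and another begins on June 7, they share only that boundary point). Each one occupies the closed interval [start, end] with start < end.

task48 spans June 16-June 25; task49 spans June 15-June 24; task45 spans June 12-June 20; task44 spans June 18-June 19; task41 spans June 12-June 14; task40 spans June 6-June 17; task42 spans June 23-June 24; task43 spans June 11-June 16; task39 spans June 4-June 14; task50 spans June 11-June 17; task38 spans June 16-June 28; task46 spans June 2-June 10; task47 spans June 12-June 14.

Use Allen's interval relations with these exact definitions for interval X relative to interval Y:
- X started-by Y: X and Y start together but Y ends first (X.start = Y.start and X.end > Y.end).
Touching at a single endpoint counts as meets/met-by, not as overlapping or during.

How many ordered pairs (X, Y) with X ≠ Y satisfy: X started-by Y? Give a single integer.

4

Checking all 156 ordered pairs for relation 'started-by'; matching pairs in alphabetical order:
(task38, task48): task38 started-by task48 ✓
(task45, task41): task45 started-by task41 ✓
(task45, task47): task45 started-by task47 ✓
(task50, task43): task50 started-by task43 ✓
Count: 4.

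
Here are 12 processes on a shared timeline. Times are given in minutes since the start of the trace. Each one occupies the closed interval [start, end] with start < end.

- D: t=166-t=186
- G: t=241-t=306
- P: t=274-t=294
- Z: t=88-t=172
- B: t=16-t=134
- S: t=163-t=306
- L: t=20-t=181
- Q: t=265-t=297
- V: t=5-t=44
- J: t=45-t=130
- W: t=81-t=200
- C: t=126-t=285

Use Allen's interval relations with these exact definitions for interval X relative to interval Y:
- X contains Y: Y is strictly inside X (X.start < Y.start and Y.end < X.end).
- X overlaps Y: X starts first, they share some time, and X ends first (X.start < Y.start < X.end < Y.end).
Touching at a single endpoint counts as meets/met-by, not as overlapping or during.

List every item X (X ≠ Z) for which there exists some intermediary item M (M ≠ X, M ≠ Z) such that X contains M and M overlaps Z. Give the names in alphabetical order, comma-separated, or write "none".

B, L

Target Z = [t=88, t=172].
Intermediaries M with M overlaps Z: B, J.
Via B — items with X contains B: none.
Via J — items with X contains J: B, L.
Union: B, L.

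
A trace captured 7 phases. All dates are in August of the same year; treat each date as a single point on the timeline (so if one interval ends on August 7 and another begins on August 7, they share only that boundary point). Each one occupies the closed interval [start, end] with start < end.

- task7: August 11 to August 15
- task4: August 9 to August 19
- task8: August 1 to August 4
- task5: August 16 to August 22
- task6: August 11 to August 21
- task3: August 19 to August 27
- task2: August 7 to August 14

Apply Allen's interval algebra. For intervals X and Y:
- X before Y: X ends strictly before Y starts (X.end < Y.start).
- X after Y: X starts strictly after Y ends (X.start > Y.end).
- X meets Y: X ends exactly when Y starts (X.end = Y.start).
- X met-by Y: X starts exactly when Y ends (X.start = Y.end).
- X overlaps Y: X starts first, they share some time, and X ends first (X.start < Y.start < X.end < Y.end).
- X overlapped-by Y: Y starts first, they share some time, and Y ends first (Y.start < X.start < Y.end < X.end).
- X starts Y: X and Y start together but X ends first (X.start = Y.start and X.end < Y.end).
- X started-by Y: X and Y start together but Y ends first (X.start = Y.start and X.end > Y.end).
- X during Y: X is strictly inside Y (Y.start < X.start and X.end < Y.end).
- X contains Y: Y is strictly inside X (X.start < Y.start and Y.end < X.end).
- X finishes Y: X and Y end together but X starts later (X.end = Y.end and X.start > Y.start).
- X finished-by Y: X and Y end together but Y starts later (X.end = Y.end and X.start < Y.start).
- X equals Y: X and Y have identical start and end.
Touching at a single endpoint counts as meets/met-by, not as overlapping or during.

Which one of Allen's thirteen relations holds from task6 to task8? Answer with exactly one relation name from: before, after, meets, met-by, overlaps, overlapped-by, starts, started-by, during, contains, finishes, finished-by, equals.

task6 = [August 11, August 21]; task8 = [August 1, August 4].
Compare endpoints: task6.start > task8.start, task6.start > task8.end, task6.end > task8.start, task6.end > task8.end.
That pattern is 'after'.

after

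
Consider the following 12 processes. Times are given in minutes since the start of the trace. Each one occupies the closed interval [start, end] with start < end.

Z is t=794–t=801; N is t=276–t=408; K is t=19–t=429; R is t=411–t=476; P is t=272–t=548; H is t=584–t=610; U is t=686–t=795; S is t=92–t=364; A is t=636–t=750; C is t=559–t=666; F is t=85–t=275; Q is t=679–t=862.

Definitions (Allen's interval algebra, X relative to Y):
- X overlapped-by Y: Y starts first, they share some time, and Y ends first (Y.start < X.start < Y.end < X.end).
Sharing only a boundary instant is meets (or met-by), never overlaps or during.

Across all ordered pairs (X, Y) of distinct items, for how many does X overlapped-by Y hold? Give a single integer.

10

Checking all 132 ordered pairs for relation 'overlapped-by'; matching pairs in alphabetical order:
(A, C): A overlapped-by C ✓
(N, S): N overlapped-by S ✓
(P, F): P overlapped-by F ✓
(P, K): P overlapped-by K ✓
(P, S): P overlapped-by S ✓
(Q, A): Q overlapped-by A ✓
(R, K): R overlapped-by K ✓
(S, F): S overlapped-by F ✓
(U, A): U overlapped-by A ✓
(Z, U): Z overlapped-by U ✓
Count: 10.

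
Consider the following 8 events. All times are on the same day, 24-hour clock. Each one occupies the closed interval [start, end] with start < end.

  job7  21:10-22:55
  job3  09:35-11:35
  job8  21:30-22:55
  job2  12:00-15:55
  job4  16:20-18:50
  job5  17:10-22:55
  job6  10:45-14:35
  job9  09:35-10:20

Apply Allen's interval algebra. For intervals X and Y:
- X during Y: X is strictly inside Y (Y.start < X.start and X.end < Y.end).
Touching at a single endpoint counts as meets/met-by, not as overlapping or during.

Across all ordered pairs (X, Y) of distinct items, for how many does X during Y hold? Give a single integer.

Checking all 56 ordered pairs for relation 'during'; matching pairs in alphabetical order:
No pair satisfies it.
Count: 0.

0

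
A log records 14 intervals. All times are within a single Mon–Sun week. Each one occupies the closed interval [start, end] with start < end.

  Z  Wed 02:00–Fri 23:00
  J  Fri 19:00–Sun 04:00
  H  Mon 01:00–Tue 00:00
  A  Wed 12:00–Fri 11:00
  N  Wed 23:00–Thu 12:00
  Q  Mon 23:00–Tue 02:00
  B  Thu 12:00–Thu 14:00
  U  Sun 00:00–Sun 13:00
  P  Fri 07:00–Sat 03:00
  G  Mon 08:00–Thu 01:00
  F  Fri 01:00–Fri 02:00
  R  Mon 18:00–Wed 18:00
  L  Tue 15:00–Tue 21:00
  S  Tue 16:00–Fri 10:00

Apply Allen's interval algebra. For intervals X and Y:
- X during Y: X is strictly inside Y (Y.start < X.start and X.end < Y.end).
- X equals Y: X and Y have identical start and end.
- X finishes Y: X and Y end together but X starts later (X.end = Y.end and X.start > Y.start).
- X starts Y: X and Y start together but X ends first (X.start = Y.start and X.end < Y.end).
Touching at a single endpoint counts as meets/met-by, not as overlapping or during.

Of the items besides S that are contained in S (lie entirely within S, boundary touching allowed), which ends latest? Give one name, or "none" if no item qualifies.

F

Target S = [Tue 16:00, Fri 10:00].
A [Wed 12:00, Fri 11:00] → overlapped-by → excluded.
B [Thu 12:00, Thu 14:00] → during → candidate.
F [Fri 01:00, Fri 02:00] → during → candidate.
G [Mon 08:00, Thu 01:00] → overlaps → excluded.
H [Mon 01:00, Tue 00:00] → before → excluded.
J [Fri 19:00, Sun 04:00] → after → excluded.
L [Tue 15:00, Tue 21:00] → overlaps → excluded.
N [Wed 23:00, Thu 12:00] → during → candidate.
P [Fri 07:00, Sat 03:00] → overlapped-by → excluded.
Q [Mon 23:00, Tue 02:00] → before → excluded.
R [Mon 18:00, Wed 18:00] → overlaps → excluded.
U [Sun 00:00, Sun 13:00] → after → excluded.
Z [Wed 02:00, Fri 23:00] → overlapped-by → excluded.
Among candidates, latest end is Fri 02:00 → F.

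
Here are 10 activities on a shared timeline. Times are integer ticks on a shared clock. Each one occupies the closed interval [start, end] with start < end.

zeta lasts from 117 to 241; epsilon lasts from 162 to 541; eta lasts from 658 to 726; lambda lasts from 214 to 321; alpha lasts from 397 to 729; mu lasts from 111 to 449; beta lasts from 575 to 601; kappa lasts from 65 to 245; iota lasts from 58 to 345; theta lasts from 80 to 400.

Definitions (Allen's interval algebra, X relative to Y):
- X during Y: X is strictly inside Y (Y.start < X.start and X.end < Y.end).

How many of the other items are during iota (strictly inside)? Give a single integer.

3

Target iota = [58, 345].
alpha [397, 729] → after → no.
beta [575, 601] → after → no.
epsilon [162, 541] → overlapped-by → no.
eta [658, 726] → after → no.
kappa [65, 245] → during → counts.
lambda [214, 321] → during → counts.
mu [111, 449] → overlapped-by → no.
theta [80, 400] → overlapped-by → no.
zeta [117, 241] → during → counts.
Total: 3.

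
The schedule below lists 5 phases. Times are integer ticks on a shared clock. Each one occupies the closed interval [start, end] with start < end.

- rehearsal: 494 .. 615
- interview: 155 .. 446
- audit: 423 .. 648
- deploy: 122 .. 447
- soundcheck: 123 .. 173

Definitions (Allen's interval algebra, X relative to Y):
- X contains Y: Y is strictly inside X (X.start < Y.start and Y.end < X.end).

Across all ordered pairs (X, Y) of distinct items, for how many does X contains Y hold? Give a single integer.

Checking all 20 ordered pairs for relation 'contains'; matching pairs in alphabetical order:
(audit, rehearsal): audit contains rehearsal ✓
(deploy, interview): deploy contains interview ✓
(deploy, soundcheck): deploy contains soundcheck ✓
Count: 3.

3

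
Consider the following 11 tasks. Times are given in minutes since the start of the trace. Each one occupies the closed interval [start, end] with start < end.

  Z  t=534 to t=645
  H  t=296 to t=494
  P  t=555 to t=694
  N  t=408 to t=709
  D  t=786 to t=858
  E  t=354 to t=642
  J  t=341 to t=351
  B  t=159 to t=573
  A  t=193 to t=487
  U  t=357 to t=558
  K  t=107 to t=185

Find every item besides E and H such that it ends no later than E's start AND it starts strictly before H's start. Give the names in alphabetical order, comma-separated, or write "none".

K

Conditions: its end is no later than E's start (X.end <= t=354) AND its start is strictly before H's start (X.start < t=296).
A: end t=487 <= t=354? ✗; start t=193 < t=296? ✓ → no.
B: end t=573 <= t=354? ✗; start t=159 < t=296? ✓ → no.
D: end t=858 <= t=354? ✗; start t=786 < t=296? ✗ → no.
J: end t=351 <= t=354? ✓; start t=341 < t=296? ✗ → no.
K: end t=185 <= t=354? ✓; start t=107 < t=296? ✓ → yes.
N: end t=709 <= t=354? ✗; start t=408 < t=296? ✗ → no.
P: end t=694 <= t=354? ✗; start t=555 < t=296? ✗ → no.
U: end t=558 <= t=354? ✗; start t=357 < t=296? ✗ → no.
Z: end t=645 <= t=354? ✗; start t=534 < t=296? ✗ → no.
Result: K.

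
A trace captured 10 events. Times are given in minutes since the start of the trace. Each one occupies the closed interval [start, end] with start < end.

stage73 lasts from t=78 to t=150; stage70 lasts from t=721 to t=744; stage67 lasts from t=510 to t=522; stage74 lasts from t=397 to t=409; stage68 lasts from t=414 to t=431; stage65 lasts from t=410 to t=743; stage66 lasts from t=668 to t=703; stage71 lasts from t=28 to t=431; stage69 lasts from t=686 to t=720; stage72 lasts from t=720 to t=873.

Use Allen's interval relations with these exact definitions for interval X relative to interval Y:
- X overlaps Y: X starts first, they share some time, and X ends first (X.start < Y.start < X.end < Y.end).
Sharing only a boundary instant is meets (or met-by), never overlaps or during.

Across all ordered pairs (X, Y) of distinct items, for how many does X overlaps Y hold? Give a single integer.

4

Checking all 90 ordered pairs for relation 'overlaps'; matching pairs in alphabetical order:
(stage65, stage70): stage65 overlaps stage70 ✓
(stage65, stage72): stage65 overlaps stage72 ✓
(stage66, stage69): stage66 overlaps stage69 ✓
(stage71, stage65): stage71 overlaps stage65 ✓
Count: 4.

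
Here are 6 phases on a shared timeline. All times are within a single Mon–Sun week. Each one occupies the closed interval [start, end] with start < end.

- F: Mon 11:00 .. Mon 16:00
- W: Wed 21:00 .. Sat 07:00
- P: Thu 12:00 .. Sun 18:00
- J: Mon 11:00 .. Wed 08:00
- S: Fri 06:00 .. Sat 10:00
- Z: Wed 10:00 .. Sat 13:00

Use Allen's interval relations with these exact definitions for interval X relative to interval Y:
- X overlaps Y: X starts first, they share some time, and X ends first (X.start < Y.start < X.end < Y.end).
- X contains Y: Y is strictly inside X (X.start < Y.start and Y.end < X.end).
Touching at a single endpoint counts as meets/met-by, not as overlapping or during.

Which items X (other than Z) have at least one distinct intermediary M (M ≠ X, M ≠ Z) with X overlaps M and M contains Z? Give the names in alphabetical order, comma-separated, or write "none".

none

Target Z = [Wed 10:00, Sat 13:00].
Intermediaries M with M contains Z: none.
Union: none.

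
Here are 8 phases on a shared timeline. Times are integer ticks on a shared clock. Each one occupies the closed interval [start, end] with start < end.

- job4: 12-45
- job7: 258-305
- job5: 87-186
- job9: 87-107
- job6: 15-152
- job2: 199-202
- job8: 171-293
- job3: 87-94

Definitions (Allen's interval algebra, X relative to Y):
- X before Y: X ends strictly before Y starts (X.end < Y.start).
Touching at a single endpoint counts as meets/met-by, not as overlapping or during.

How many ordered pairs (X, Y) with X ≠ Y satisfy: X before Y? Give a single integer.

Checking all 56 ordered pairs for relation 'before'; matching pairs in alphabetical order:
(job2, job7): job2 before job7 ✓
(job3, job2): job3 before job2 ✓
(job3, job7): job3 before job7 ✓
(job3, job8): job3 before job8 ✓
(job4, job2): job4 before job2 ✓
(job4, job3): job4 before job3 ✓
(job4, job5): job4 before job5 ✓
(job4, job7): job4 before job7 ✓
(job4, job8): job4 before job8 ✓
(job4, job9): job4 before job9 ✓
(job5, job2): job5 before job2 ✓
(job5, job7): job5 before job7 ✓
(job6, job2): job6 before job2 ✓
(job6, job7): job6 before job7 ✓
(job6, job8): job6 before job8 ✓
(job9, job2): job9 before job2 ✓
(job9, job7): job9 before job7 ✓
(job9, job8): job9 before job8 ✓
Count: 18.

18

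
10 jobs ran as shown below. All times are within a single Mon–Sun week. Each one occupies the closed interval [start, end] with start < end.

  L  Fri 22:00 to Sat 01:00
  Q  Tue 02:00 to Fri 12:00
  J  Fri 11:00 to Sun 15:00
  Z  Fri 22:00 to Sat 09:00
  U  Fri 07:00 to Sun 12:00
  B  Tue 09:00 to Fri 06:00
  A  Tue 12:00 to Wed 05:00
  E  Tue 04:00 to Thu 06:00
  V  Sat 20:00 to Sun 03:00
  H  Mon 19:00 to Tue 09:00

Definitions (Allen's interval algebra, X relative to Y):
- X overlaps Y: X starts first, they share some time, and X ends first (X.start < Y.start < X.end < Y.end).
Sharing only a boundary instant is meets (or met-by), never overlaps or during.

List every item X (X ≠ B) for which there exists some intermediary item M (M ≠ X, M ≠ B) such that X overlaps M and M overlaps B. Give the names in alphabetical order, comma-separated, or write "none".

H

Target B = [Tue 09:00, Fri 06:00].
Intermediaries M with M overlaps B: E.
Via E — items with X overlaps E: H.
Union: H.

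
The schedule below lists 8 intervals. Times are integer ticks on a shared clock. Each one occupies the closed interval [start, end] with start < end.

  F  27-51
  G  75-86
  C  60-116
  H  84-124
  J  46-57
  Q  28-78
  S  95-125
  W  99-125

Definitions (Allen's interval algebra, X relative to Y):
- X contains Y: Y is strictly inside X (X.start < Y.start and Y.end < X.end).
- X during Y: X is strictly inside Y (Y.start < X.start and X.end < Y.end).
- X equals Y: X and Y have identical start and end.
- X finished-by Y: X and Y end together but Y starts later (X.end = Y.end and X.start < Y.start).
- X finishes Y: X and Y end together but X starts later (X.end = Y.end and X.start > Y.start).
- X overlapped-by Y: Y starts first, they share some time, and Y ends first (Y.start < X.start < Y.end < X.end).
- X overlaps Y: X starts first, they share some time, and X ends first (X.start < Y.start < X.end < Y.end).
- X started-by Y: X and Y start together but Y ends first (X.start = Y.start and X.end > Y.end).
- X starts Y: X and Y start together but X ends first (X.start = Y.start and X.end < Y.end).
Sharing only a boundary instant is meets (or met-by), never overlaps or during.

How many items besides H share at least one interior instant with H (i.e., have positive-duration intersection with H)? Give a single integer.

4

Target H = [84, 124].
C [60, 116] → overlaps → counts.
F [27, 51] → before → no.
G [75, 86] → overlaps → counts.
J [46, 57] → before → no.
Q [28, 78] → before → no.
S [95, 125] → overlapped-by → counts.
W [99, 125] → overlapped-by → counts.
Total: 4.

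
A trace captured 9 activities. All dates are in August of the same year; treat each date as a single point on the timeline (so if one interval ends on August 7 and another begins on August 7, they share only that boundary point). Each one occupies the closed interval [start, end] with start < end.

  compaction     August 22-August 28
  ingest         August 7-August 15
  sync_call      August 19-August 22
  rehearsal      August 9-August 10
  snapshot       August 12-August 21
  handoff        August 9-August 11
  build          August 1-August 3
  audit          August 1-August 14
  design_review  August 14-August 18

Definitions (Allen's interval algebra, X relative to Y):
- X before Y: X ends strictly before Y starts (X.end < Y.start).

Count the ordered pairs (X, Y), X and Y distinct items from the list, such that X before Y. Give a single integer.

Checking all 72 ordered pairs for relation 'before'; matching pairs in alphabetical order:
(audit, compaction): audit before compaction ✓
(audit, sync_call): audit before sync_call ✓
(build, compaction): build before compaction ✓
(build, design_review): build before design_review ✓
(build, handoff): build before handoff ✓
(build, ingest): build before ingest ✓
(build, rehearsal): build before rehearsal ✓
(build, snapshot): build before snapshot ✓
(build, sync_call): build before sync_call ✓
(design_review, compaction): design_review before compaction ✓
(design_review, sync_call): design_review before sync_call ✓
(handoff, compaction): handoff before compaction ✓
(handoff, design_review): handoff before design_review ✓
(handoff, snapshot): handoff before snapshot ✓
(handoff, sync_call): handoff before sync_call ✓
(ingest, compaction): ingest before compaction ✓
(ingest, sync_call): ingest before sync_call ✓
(rehearsal, compaction): rehearsal before compaction ✓
(rehearsal, design_review): rehearsal before design_review ✓
(rehearsal, snapshot): rehearsal before snapshot ✓
(rehearsal, sync_call): rehearsal before sync_call ✓
(snapshot, compaction): snapshot before compaction ✓
Count: 22.

22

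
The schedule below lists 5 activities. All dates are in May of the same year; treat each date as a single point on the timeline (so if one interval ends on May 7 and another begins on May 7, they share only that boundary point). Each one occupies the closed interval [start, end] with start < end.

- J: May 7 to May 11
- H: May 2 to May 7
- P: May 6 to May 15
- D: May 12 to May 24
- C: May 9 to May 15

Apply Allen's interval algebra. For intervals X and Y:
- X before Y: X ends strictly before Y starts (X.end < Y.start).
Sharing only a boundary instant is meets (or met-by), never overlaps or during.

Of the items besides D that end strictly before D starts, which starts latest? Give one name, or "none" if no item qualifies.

Target D = [May 12, May 24].
C [May 9, May 15] → overlaps → excluded.
H [May 2, May 7] → before → candidate.
J [May 7, May 11] → before → candidate.
P [May 6, May 15] → overlaps → excluded.
Among candidates, latest start is May 7 → J.

J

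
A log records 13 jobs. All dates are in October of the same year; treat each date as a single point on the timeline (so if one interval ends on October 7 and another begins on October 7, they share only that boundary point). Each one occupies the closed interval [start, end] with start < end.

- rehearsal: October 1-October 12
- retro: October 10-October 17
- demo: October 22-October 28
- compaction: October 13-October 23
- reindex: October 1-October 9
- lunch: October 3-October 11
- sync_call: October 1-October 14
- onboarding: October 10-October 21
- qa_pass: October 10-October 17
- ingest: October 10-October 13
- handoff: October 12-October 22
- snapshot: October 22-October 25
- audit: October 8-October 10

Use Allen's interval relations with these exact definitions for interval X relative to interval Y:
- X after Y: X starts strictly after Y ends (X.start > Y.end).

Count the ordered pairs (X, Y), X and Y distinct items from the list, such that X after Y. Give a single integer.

29

Checking all 156 ordered pairs for relation 'after'; matching pairs in alphabetical order:
(compaction, audit): compaction after audit ✓
(compaction, lunch): compaction after lunch ✓
(compaction, rehearsal): compaction after rehearsal ✓
(compaction, reindex): compaction after reindex ✓
(demo, audit): demo after audit ✓
(demo, ingest): demo after ingest ✓
(demo, lunch): demo after lunch ✓
(demo, onboarding): demo after onboarding ✓
(demo, qa_pass): demo after qa_pass ✓
(demo, rehearsal): demo after rehearsal ✓
(demo, reindex): demo after reindex ✓
(demo, retro): demo after retro ✓
(demo, sync_call): demo after sync_call ✓
(handoff, audit): handoff after audit ✓
(handoff, lunch): handoff after lunch ✓
(handoff, reindex): handoff after reindex ✓
(ingest, reindex): ingest after reindex ✓
(onboarding, reindex): onboarding after reindex ✓
(qa_pass, reindex): qa_pass after reindex ✓
(retro, reindex): retro after reindex ✓
(snapshot, audit): snapshot after audit ✓
(snapshot, ingest): snapshot after ingest ✓
(snapshot, lunch): snapshot after lunch ✓
(snapshot, onboarding): snapshot after onboarding ✓
... plus 5 further pairs not listed.
Count: 29.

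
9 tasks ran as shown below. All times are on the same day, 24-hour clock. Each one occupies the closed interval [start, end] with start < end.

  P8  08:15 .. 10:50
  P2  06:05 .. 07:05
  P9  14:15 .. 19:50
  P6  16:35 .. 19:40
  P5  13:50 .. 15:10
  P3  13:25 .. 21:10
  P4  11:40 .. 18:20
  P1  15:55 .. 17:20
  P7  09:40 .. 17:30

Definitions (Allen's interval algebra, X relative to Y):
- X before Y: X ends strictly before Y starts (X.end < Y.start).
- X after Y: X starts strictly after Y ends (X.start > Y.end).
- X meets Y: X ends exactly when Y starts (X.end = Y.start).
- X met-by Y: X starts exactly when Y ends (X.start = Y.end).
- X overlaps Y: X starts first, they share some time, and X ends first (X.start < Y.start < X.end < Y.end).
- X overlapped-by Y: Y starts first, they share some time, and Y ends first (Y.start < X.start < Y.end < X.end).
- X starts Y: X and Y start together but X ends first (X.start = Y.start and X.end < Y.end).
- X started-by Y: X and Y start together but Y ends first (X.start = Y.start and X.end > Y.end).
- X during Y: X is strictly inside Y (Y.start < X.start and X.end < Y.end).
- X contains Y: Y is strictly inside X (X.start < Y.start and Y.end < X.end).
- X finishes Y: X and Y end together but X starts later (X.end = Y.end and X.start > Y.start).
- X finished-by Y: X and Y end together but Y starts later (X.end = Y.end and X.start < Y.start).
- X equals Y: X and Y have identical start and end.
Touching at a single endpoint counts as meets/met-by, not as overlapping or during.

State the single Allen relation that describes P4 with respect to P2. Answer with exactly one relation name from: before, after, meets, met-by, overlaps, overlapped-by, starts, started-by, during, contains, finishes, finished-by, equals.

P4 = [11:40, 18:20]; P2 = [06:05, 07:05].
Compare endpoints: P4.start > P2.start, P4.start > P2.end, P4.end > P2.start, P4.end > P2.end.
That pattern is 'after'.

after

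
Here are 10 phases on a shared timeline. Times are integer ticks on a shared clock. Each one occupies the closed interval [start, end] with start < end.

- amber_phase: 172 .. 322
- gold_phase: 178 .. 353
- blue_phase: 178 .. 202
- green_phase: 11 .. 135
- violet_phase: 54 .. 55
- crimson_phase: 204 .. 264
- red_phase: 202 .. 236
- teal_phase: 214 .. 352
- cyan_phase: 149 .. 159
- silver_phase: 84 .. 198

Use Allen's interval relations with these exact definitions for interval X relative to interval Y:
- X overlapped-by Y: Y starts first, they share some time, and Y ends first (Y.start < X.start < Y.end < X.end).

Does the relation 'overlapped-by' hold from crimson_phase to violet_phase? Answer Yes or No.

crimson_phase = [204, 264], violet_phase = [54, 55].
Actual relation of crimson_phase to violet_phase: after.
Asked whether 'overlapped-by' holds → No.

No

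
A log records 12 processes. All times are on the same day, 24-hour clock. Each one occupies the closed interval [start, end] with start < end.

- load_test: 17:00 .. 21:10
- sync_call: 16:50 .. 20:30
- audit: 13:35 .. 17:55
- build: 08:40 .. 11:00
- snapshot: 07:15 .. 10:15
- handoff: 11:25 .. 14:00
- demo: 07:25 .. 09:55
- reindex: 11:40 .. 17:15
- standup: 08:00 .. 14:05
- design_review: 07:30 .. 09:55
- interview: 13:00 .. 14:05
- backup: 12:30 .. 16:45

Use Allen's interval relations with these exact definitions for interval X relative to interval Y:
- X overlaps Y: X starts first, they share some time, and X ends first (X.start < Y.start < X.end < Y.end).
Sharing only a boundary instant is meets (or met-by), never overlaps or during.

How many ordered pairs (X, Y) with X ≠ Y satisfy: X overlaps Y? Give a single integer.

Checking all 132 ordered pairs for relation 'overlaps'; matching pairs in alphabetical order:
(audit, load_test): audit overlaps load_test ✓
(audit, sync_call): audit overlaps sync_call ✓
(backup, audit): backup overlaps audit ✓
(demo, build): demo overlaps build ✓
(demo, standup): demo overlaps standup ✓
(design_review, build): design_review overlaps build ✓
(design_review, standup): design_review overlaps standup ✓
(handoff, audit): handoff overlaps audit ✓
(handoff, backup): handoff overlaps backup ✓
(handoff, interview): handoff overlaps interview ✓
(handoff, reindex): handoff overlaps reindex ✓
(interview, audit): interview overlaps audit ✓
(reindex, audit): reindex overlaps audit ✓
(reindex, load_test): reindex overlaps load_test ✓
(reindex, sync_call): reindex overlaps sync_call ✓
(snapshot, build): snapshot overlaps build ✓
(snapshot, standup): snapshot overlaps standup ✓
(standup, audit): standup overlaps audit ✓
(standup, backup): standup overlaps backup ✓
(standup, reindex): standup overlaps reindex ✓
(sync_call, load_test): sync_call overlaps load_test ✓
Count: 21.

21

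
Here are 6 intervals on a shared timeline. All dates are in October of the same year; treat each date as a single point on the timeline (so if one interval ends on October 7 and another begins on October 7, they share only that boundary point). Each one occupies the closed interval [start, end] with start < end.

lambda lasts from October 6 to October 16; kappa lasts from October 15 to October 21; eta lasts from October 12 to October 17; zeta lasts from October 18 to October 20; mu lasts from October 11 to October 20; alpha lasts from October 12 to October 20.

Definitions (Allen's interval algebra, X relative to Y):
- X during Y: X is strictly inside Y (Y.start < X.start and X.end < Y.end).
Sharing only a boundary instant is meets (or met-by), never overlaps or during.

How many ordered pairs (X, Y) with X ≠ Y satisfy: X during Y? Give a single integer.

2

Checking all 30 ordered pairs for relation 'during'; matching pairs in alphabetical order:
(eta, mu): eta during mu ✓
(zeta, kappa): zeta during kappa ✓
Count: 2.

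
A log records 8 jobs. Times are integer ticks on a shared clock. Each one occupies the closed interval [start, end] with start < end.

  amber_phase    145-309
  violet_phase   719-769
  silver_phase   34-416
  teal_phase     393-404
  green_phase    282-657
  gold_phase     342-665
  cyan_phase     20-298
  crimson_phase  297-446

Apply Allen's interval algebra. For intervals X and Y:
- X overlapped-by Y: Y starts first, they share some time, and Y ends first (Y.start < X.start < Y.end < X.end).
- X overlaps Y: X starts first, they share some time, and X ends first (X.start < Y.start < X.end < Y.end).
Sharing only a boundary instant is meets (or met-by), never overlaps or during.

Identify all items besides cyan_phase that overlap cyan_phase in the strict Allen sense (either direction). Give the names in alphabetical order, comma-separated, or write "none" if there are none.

Target cyan_phase = [20, 298].
amber_phase [145, 309] → overlapped-by → yes.
crimson_phase [297, 446] → overlapped-by → yes.
gold_phase [342, 665] → after → no.
green_phase [282, 657] → overlapped-by → yes.
silver_phase [34, 416] → overlapped-by → yes.
teal_phase [393, 404] → after → no.
violet_phase [719, 769] → after → no.
Result: amber_phase, crimson_phase, green_phase, silver_phase.

amber_phase, crimson_phase, green_phase, silver_phase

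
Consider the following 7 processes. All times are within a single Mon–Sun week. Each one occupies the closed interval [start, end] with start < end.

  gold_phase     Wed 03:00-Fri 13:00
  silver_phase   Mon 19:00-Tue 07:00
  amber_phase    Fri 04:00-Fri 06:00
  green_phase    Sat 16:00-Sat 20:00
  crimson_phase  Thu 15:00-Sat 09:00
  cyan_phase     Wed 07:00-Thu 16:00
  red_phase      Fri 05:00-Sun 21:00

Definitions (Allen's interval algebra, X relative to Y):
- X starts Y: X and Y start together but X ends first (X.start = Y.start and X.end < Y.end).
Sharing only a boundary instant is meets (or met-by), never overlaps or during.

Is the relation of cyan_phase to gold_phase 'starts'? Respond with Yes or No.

cyan_phase = [Wed 07:00, Thu 16:00], gold_phase = [Wed 03:00, Fri 13:00].
Actual relation of cyan_phase to gold_phase: during.
Asked whether 'starts' holds → No.

No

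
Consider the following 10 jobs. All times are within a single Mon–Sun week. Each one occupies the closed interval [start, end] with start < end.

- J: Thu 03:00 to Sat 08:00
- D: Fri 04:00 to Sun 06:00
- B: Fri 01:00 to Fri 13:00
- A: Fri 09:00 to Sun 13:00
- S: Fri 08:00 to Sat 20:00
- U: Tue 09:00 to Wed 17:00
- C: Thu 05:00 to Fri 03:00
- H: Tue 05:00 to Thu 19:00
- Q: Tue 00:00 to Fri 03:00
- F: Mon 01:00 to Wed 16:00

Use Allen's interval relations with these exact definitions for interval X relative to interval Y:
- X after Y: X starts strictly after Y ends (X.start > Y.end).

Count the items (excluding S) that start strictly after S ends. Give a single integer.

0

Target S = [Fri 08:00, Sat 20:00].
A [Fri 09:00, Sun 13:00] → overlapped-by → no.
B [Fri 01:00, Fri 13:00] → overlaps → no.
C [Thu 05:00, Fri 03:00] → before → no.
D [Fri 04:00, Sun 06:00] → contains → no.
F [Mon 01:00, Wed 16:00] → before → no.
H [Tue 05:00, Thu 19:00] → before → no.
J [Thu 03:00, Sat 08:00] → overlaps → no.
Q [Tue 00:00, Fri 03:00] → before → no.
U [Tue 09:00, Wed 17:00] → before → no.
Total: 0.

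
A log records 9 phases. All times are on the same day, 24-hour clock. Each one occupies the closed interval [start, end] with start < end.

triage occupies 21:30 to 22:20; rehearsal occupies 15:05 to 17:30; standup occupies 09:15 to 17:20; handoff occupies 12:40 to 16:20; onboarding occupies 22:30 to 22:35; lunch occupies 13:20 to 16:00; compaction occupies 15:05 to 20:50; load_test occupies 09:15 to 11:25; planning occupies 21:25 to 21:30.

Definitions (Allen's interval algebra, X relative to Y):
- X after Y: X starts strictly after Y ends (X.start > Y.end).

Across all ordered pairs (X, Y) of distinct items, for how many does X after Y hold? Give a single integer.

Checking all 72 ordered pairs for relation 'after'; matching pairs in alphabetical order:
(compaction, load_test): compaction after load_test ✓
(handoff, load_test): handoff after load_test ✓
(lunch, load_test): lunch after load_test ✓
(onboarding, compaction): onboarding after compaction ✓
(onboarding, handoff): onboarding after handoff ✓
(onboarding, load_test): onboarding after load_test ✓
(onboarding, lunch): onboarding after lunch ✓
(onboarding, planning): onboarding after planning ✓
(onboarding, rehearsal): onboarding after rehearsal ✓
(onboarding, standup): onboarding after standup ✓
(onboarding, triage): onboarding after triage ✓
(planning, compaction): planning after compaction ✓
(planning, handoff): planning after handoff ✓
(planning, load_test): planning after load_test ✓
(planning, lunch): planning after lunch ✓
(planning, rehearsal): planning after rehearsal ✓
(planning, standup): planning after standup ✓
(rehearsal, load_test): rehearsal after load_test ✓
(triage, compaction): triage after compaction ✓
(triage, handoff): triage after handoff ✓
(triage, load_test): triage after load_test ✓
(triage, lunch): triage after lunch ✓
(triage, rehearsal): triage after rehearsal ✓
(triage, standup): triage after standup ✓
Count: 24.

24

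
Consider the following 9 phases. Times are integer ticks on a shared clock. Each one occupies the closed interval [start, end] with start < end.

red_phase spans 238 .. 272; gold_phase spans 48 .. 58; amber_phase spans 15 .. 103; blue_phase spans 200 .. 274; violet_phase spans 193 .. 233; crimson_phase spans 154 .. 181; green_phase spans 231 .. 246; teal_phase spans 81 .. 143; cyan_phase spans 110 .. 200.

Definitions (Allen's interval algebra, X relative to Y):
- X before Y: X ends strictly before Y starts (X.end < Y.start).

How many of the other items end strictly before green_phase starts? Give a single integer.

Target green_phase = [231, 246].
amber_phase [15, 103] → before → counts.
blue_phase [200, 274] → contains → no.
crimson_phase [154, 181] → before → counts.
cyan_phase [110, 200] → before → counts.
gold_phase [48, 58] → before → counts.
red_phase [238, 272] → overlapped-by → no.
teal_phase [81, 143] → before → counts.
violet_phase [193, 233] → overlaps → no.
Total: 5.

5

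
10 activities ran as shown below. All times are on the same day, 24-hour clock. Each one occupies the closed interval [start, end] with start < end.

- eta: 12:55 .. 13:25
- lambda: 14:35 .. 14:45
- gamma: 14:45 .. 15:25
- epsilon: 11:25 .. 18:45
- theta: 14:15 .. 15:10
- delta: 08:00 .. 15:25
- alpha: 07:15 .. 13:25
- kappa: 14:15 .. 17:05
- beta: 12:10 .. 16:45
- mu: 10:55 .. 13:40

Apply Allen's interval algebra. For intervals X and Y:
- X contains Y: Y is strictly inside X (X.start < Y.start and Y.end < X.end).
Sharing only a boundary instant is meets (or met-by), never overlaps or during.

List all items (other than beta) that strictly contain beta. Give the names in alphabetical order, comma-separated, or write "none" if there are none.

Target beta = [12:10, 16:45].
alpha [07:15, 13:25] → overlaps → no.
delta [08:00, 15:25] → overlaps → no.
epsilon [11:25, 18:45] → contains → yes.
eta [12:55, 13:25] → during → no.
gamma [14:45, 15:25] → during → no.
kappa [14:15, 17:05] → overlapped-by → no.
lambda [14:35, 14:45] → during → no.
mu [10:55, 13:40] → overlaps → no.
theta [14:15, 15:10] → during → no.
Result: epsilon.

epsilon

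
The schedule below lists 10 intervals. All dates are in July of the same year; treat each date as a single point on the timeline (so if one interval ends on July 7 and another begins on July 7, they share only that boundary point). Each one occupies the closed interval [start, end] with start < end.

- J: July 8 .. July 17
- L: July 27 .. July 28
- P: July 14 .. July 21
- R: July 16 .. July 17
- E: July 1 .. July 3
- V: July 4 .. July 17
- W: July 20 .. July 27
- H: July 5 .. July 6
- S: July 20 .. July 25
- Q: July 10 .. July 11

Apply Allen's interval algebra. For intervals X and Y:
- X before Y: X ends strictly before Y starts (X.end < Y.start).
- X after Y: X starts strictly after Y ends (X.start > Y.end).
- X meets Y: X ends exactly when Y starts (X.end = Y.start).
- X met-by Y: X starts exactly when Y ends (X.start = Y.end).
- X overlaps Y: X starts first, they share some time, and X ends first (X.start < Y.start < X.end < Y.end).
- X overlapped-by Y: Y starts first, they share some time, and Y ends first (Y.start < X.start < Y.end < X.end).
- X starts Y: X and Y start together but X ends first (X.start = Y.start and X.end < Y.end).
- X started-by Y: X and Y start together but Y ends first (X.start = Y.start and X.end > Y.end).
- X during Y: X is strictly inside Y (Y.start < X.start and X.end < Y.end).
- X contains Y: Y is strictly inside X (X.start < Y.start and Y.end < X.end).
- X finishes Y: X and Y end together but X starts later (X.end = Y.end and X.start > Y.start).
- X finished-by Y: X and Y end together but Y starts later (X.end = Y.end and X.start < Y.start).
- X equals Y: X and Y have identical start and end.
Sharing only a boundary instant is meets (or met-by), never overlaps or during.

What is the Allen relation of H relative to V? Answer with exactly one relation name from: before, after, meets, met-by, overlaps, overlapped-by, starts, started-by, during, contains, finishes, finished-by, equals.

during

H = [July 5, July 6]; V = [July 4, July 17].
Compare endpoints: H.start > V.start, H.start < V.end, H.end > V.start, H.end < V.end.
That pattern is 'during'.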